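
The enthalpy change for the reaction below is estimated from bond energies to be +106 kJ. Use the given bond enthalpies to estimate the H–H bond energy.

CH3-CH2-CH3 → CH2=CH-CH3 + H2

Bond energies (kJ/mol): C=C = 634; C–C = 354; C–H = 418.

Let D be the H–H bond energy.
Σ(broken) = 2×354 + 8×418 = 4052
Σ(formed) = 1×354 + 6×418 + 1×634 + 1×D = 3496 + D
ΔH = Σ(broken) − Σ(formed) = (4052) − (3496 + D) = +556 − D
Setting this equal to +106 kJ gives D = 450 kJ/mol.

D(H–H) ≈ 450 kJ/mol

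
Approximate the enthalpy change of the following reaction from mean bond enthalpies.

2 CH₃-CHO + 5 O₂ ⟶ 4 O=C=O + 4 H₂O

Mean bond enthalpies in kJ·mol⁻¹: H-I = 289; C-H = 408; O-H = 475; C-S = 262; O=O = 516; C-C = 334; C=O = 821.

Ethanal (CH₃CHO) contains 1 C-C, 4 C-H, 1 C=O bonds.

Bonds broken (reactants):
  C-C: 2 × 334 = 668
  C-H: 8 × 408 = 3264
  C=O: 2 × 821 = 1642
  O=O: 5 × 516 = 2580
  Σ(broken) = 8154 kJ
Bonds formed (products):
  C=O: 8 × 821 = 6568
  O-H: 8 × 475 = 3800
  Σ(formed) = 10368 kJ
ΔH = Σ(broken) − Σ(formed) = 8154 − 10368 = −2214 kJ

ΔH ≈ −2214 kJ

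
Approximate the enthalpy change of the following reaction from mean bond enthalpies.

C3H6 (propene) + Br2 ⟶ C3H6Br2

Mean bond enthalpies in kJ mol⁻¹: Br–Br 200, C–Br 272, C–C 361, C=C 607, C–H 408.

Bonds broken (reactants):
  Br–Br: 1 × 200 = 200
  C–C: 1 × 361 = 361
  C–H: 6 × 408 = 2448
  C=C: 1 × 607 = 607
  Σ(broken) = 3616 kJ
Bonds formed (products):
  C–Br: 2 × 272 = 544
  C–C: 2 × 361 = 722
  C–H: 6 × 408 = 2448
  Σ(formed) = 3714 kJ
ΔH = Σ(broken) − Σ(formed) = 3616 − 3714 = −98 kJ

ΔH ≈ −98 kJ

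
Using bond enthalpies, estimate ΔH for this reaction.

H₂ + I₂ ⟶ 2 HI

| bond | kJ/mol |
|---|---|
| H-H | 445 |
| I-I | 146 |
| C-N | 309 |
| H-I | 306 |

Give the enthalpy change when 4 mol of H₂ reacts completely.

ΔH = −84 kJ

Bonds broken (reactants):
  H-H: 1 × 445 = 445
  I-I: 1 × 146 = 146
  Σ(broken) = 591 kJ
Bonds formed (products):
  H-I: 2 × 306 = 612
  Σ(formed) = 612 kJ
ΔH = Σ(broken) − Σ(formed) = 591 − 612 = −21 kJ
For 4× the reaction as written: 4 × (−21) = −84 kJ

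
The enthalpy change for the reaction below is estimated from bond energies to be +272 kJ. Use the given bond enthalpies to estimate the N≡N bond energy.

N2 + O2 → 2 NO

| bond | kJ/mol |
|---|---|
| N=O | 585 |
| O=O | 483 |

D(N≡N) ≈ 959 kJ/mol

Let D be the N≡N bond energy.
Σ(broken) = 1×D + 1×483 = 483 + D
Σ(formed) = 2×585 = 1170
ΔH = Σ(broken) − Σ(formed) = (483 + D) − (1170) = −687 + D
Setting this equal to +272 kJ gives D = 959 kJ/mol.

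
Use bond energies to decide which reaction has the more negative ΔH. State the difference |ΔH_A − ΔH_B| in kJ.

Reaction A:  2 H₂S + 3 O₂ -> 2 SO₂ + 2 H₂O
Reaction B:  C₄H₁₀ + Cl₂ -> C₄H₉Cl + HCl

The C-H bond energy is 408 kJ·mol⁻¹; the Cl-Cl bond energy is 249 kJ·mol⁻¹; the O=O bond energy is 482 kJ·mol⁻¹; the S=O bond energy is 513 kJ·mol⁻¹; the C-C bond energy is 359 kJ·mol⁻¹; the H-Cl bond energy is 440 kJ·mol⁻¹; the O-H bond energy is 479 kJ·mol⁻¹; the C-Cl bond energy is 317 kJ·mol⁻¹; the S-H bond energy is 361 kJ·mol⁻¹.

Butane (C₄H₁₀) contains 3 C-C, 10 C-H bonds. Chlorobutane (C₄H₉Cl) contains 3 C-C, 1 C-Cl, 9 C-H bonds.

Reaction A, by 978 kJ

Reaction A:
  Bonds broken (reactants):
    O=O: 3 × 482 = 1446
    S-H: 4 × 361 = 1444
    Σ(broken) = 2890 kJ
  Bonds formed (products):
    O-H: 4 × 479 = 1916
    S=O: 4 × 513 = 2052
    Σ(formed) = 3968 kJ
  ΔH_A = 2890 − 3968 = −1078 kJ
Reaction B:
  Bonds broken (reactants):
    C-C: 3 × 359 = 1077
    C-H: 10 × 408 = 4080
    Cl-Cl: 1 × 249 = 249
    Σ(broken) = 5406 kJ
  Bonds formed (products):
    C-C: 3 × 359 = 1077
    C-Cl: 1 × 317 = 317
    C-H: 9 × 408 = 3672
    H-Cl: 1 × 440 = 440
    Σ(formed) = 5506 kJ
  ΔH_B = 5406 − 5506 = −100 kJ
ΔH_A − ΔH_B = −978 kJ, so reaction A has the more negative ΔH; |ΔH_A − ΔH_B| = 978 kJ.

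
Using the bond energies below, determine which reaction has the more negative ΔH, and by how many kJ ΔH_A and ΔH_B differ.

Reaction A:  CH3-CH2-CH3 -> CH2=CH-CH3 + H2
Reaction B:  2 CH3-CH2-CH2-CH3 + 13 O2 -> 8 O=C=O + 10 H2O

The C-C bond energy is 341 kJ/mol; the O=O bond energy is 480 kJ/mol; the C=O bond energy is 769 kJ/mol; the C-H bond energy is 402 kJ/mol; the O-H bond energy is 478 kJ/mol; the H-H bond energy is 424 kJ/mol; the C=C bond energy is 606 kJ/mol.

Reaction A:
  Bonds broken (reactants):
    C-C: 2 × 341 = 682
    C-H: 8 × 402 = 3216
    Σ(broken) = 3898 kJ
  Bonds formed (products):
    C-C: 1 × 341 = 341
    C-H: 6 × 402 = 2412
    C=C: 1 × 606 = 606
    H-H: 1 × 424 = 424
    Σ(formed) = 3783 kJ
  ΔH_A = 3898 − 3783 = +115 kJ
Reaction B:
  Bonds broken (reactants):
    C-C: 6 × 341 = 2046
    C-H: 20 × 402 = 8040
    O=O: 13 × 480 = 6240
    Σ(broken) = 16326 kJ
  Bonds formed (products):
    C=O: 16 × 769 = 12304
    O-H: 20 × 478 = 9560
    Σ(formed) = 21864 kJ
  ΔH_B = 16326 − 21864 = −5538 kJ
ΔH_A − ΔH_B = +5653 kJ, so reaction B has the more negative ΔH; |ΔH_A − ΔH_B| = 5653 kJ.

Reaction B, by 5653 kJ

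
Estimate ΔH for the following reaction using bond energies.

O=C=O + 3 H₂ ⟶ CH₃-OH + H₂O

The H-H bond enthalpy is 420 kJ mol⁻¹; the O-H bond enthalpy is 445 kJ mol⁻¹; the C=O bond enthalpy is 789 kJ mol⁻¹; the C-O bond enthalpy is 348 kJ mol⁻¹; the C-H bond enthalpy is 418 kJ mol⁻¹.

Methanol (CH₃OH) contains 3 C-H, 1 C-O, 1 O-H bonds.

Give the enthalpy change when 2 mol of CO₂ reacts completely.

ΔH = −198 kJ

Bonds broken (reactants):
  C=O: 2 × 789 = 1578
  H-H: 3 × 420 = 1260
  Σ(broken) = 2838 kJ
Bonds formed (products):
  C-H: 3 × 418 = 1254
  C-O: 1 × 348 = 348
  O-H: 3 × 445 = 1335
  Σ(formed) = 2937 kJ
ΔH = Σ(broken) − Σ(formed) = 2838 − 2937 = −99 kJ
For 2× the reaction as written: 2 × (−99) = −198 kJ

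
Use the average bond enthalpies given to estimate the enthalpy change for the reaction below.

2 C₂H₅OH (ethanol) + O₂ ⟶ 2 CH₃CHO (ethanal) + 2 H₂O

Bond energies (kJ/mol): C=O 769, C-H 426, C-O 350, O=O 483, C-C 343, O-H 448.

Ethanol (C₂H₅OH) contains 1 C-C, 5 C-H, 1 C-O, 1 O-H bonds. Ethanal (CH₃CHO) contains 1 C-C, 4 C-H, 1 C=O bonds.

Bonds broken (reactants):
  C-C: 2 × 343 = 686
  C-H: 10 × 426 = 4260
  C-O: 2 × 350 = 700
  O-H: 2 × 448 = 896
  O=O: 1 × 483 = 483
  Σ(broken) = 7025 kJ
Bonds formed (products):
  C-C: 2 × 343 = 686
  C-H: 8 × 426 = 3408
  C=O: 2 × 769 = 1538
  O-H: 4 × 448 = 1792
  Σ(formed) = 7424 kJ
ΔH = Σ(broken) − Σ(formed) = 7025 − 7424 = −399 kJ

ΔH ≈ −399 kJ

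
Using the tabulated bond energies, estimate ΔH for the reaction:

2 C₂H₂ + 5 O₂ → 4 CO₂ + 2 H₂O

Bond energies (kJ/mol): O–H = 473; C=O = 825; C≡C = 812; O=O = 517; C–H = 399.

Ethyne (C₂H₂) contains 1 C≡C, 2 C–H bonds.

Bonds broken (reactants):
  C≡C: 2 × 812 = 1624
  C–H: 4 × 399 = 1596
  O=O: 5 × 517 = 2585
  Σ(broken) = 5805 kJ
Bonds formed (products):
  C=O: 8 × 825 = 6600
  O–H: 4 × 473 = 1892
  Σ(formed) = 8492 kJ
ΔH = Σ(broken) − Σ(formed) = 5805 − 8492 = −2687 kJ

ΔH ≈ −2687 kJ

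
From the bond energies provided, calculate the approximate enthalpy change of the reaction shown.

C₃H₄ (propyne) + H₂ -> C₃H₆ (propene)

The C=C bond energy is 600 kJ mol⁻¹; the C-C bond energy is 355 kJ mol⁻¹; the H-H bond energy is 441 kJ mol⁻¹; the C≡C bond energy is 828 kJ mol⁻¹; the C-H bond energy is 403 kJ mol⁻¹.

Bonds broken (reactants):
  C≡C: 1 × 828 = 828
  C-C: 1 × 355 = 355
  C-H: 4 × 403 = 1612
  H-H: 1 × 441 = 441
  Σ(broken) = 3236 kJ
Bonds formed (products):
  C-C: 1 × 355 = 355
  C-H: 6 × 403 = 2418
  C=C: 1 × 600 = 600
  Σ(formed) = 3373 kJ
ΔH = Σ(broken) − Σ(formed) = 3236 − 3373 = −137 kJ

ΔH ≈ −137 kJ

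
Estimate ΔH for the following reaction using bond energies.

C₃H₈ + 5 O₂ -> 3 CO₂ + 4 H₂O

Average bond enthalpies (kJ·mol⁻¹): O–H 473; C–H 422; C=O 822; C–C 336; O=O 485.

ΔH ≈ −2243 kJ

Bonds broken (reactants):
  C–C: 2 × 336 = 672
  C–H: 8 × 422 = 3376
  O=O: 5 × 485 = 2425
  Σ(broken) = 6473 kJ
Bonds formed (products):
  C=O: 6 × 822 = 4932
  O–H: 8 × 473 = 3784
  Σ(formed) = 8716 kJ
ΔH = Σ(broken) − Σ(formed) = 6473 − 8716 = −2243 kJ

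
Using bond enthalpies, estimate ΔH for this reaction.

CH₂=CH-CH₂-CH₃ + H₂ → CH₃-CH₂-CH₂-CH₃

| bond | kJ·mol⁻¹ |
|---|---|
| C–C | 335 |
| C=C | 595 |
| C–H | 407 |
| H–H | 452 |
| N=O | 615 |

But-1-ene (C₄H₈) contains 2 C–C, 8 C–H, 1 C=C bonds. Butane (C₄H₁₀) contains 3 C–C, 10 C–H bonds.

Bonds broken (reactants):
  C–C: 2 × 335 = 670
  C–H: 8 × 407 = 3256
  C=C: 1 × 595 = 595
  H–H: 1 × 452 = 452
  Σ(broken) = 4973 kJ
Bonds formed (products):
  C–C: 3 × 335 = 1005
  C–H: 10 × 407 = 4070
  Σ(formed) = 5075 kJ
ΔH = Σ(broken) − Σ(formed) = 4973 − 5075 = −102 kJ

ΔH ≈ −102 kJ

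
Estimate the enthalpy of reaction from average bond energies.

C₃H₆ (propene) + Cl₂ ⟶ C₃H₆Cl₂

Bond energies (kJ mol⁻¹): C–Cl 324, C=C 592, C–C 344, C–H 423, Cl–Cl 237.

Bonds broken (reactants):
  C–C: 1 × 344 = 344
  C–H: 6 × 423 = 2538
  C=C: 1 × 592 = 592
  Cl–Cl: 1 × 237 = 237
  Σ(broken) = 3711 kJ
Bonds formed (products):
  C–C: 2 × 344 = 688
  C–Cl: 2 × 324 = 648
  C–H: 6 × 423 = 2538
  Σ(formed) = 3874 kJ
ΔH = Σ(broken) − Σ(formed) = 3711 − 3874 = −163 kJ

ΔH ≈ −163 kJ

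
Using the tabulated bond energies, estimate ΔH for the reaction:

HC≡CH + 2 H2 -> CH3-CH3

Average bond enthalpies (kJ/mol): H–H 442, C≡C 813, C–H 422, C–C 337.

Bonds broken (reactants):
  C≡C: 1 × 813 = 813
  C–H: 2 × 422 = 844
  H–H: 2 × 442 = 884
  Σ(broken) = 2541 kJ
Bonds formed (products):
  C–C: 1 × 337 = 337
  C–H: 6 × 422 = 2532
  Σ(formed) = 2869 kJ
ΔH = Σ(broken) − Σ(formed) = 2541 − 2869 = −328 kJ

ΔH ≈ −328 kJ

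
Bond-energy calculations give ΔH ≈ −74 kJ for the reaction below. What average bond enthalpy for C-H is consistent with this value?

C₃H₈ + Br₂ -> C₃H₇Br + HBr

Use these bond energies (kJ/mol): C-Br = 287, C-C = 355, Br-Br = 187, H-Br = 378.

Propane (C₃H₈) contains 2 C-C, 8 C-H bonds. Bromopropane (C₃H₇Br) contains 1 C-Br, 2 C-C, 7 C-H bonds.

Let D be the C-H bond energy.
Σ(broken) = 1×187 + 2×355 + 8×D = 897 + 8D
Σ(formed) = 1×287 + 2×355 + 7×D + 1×378 = 1375 + 7D
ΔH = Σ(broken) − Σ(formed) = (897 + 8D) − (1375 + 7D) = −478 + D
Setting this equal to −74 kJ gives D = 404 kJ/mol.

D(C-H) ≈ 404 kJ/mol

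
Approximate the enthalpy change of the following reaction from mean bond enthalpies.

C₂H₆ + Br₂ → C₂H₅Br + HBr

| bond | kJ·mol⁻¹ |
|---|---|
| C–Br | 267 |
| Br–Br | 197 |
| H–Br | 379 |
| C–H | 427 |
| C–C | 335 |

Bonds broken (reactants):
  Br–Br: 1 × 197 = 197
  C–C: 1 × 335 = 335
  C–H: 6 × 427 = 2562
  Σ(broken) = 3094 kJ
Bonds formed (products):
  C–Br: 1 × 267 = 267
  C–C: 1 × 335 = 335
  C–H: 5 × 427 = 2135
  H–Br: 1 × 379 = 379
  Σ(formed) = 3116 kJ
ΔH = Σ(broken) − Σ(formed) = 3094 − 3116 = −22 kJ

ΔH ≈ −22 kJ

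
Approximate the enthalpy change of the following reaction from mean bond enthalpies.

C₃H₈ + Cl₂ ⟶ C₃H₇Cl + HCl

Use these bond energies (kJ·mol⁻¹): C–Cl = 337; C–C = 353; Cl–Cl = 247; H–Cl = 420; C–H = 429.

Bonds broken (reactants):
  C–C: 2 × 353 = 706
  C–H: 8 × 429 = 3432
  Cl–Cl: 1 × 247 = 247
  Σ(broken) = 4385 kJ
Bonds formed (products):
  C–C: 2 × 353 = 706
  C–Cl: 1 × 337 = 337
  C–H: 7 × 429 = 3003
  H–Cl: 1 × 420 = 420
  Σ(formed) = 4466 kJ
ΔH = Σ(broken) − Σ(formed) = 4385 − 4466 = −81 kJ

ΔH ≈ −81 kJ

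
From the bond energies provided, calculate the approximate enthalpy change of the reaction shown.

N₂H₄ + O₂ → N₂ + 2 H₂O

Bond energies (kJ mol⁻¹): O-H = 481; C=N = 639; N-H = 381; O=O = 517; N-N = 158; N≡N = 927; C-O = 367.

Bonds broken (reactants):
  N-H: 4 × 381 = 1524
  N-N: 1 × 158 = 158
  O=O: 1 × 517 = 517
  Σ(broken) = 2199 kJ
Bonds formed (products):
  N≡N: 1 × 927 = 927
  O-H: 4 × 481 = 1924
  Σ(formed) = 2851 kJ
ΔH = Σ(broken) − Σ(formed) = 2199 − 2851 = −652 kJ

ΔH ≈ −652 kJ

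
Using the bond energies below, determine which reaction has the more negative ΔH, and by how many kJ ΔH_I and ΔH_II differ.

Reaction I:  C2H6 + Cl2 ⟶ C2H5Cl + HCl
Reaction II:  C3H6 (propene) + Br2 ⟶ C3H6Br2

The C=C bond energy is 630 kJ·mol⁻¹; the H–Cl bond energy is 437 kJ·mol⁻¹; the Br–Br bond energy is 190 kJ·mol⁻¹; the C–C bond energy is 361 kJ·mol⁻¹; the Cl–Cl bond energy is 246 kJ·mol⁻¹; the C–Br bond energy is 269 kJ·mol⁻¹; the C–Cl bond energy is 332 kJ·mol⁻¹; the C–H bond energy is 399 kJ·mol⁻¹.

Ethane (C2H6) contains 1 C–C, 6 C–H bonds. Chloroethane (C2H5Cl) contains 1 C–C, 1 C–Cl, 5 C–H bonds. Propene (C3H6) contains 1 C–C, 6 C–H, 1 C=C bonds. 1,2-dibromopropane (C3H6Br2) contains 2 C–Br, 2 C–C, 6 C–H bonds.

Reaction I:
  Bonds broken (reactants):
    C–C: 1 × 361 = 361
    C–H: 6 × 399 = 2394
    Cl–Cl: 1 × 246 = 246
    Σ(broken) = 3001 kJ
  Bonds formed (products):
    C–C: 1 × 361 = 361
    C–Cl: 1 × 332 = 332
    C–H: 5 × 399 = 1995
    H–Cl: 1 × 437 = 437
    Σ(formed) = 3125 kJ
  ΔH_I = 3001 − 3125 = −124 kJ
Reaction II:
  Bonds broken (reactants):
    Br–Br: 1 × 190 = 190
    C–C: 1 × 361 = 361
    C–H: 6 × 399 = 2394
    C=C: 1 × 630 = 630
    Σ(broken) = 3575 kJ
  Bonds formed (products):
    C–Br: 2 × 269 = 538
    C–C: 2 × 361 = 722
    C–H: 6 × 399 = 2394
    Σ(formed) = 3654 kJ
  ΔH_II = 3575 − 3654 = −79 kJ
ΔH_I − ΔH_II = −45 kJ, so reaction I has the more negative ΔH; |ΔH_I − ΔH_II| = 45 kJ.

Reaction I, by 45 kJ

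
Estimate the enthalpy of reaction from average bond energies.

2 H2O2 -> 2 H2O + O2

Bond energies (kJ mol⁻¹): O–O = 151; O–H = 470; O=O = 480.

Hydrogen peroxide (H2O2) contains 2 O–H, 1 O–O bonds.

Bonds broken (reactants):
  O–H: 4 × 470 = 1880
  O–O: 2 × 151 = 302
  Σ(broken) = 2182 kJ
Bonds formed (products):
  O–H: 4 × 470 = 1880
  O=O: 1 × 480 = 480
  Σ(formed) = 2360 kJ
ΔH = Σ(broken) − Σ(formed) = 2182 − 2360 = −178 kJ

ΔH ≈ −178 kJ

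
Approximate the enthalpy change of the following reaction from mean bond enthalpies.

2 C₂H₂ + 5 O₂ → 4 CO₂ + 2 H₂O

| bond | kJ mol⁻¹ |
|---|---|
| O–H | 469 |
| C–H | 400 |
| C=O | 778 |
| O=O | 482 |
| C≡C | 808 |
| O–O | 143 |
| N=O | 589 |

Bonds broken (reactants):
  C≡C: 2 × 808 = 1616
  C–H: 4 × 400 = 1600
  O=O: 5 × 482 = 2410
  Σ(broken) = 5626 kJ
Bonds formed (products):
  C=O: 8 × 778 = 6224
  O–H: 4 × 469 = 1876
  Σ(formed) = 8100 kJ
ΔH = Σ(broken) − Σ(formed) = 5626 − 8100 = −2474 kJ

ΔH ≈ −2474 kJ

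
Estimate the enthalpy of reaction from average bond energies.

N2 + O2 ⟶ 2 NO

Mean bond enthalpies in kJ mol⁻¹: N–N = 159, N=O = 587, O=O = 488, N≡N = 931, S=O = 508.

Bonds broken (reactants):
  N≡N: 1 × 931 = 931
  O=O: 1 × 488 = 488
  Σ(broken) = 1419 kJ
Bonds formed (products):
  N=O: 2 × 587 = 1174
  Σ(formed) = 1174 kJ
ΔH = Σ(broken) − Σ(formed) = 1419 − 1174 = +245 kJ

ΔH ≈ +245 kJ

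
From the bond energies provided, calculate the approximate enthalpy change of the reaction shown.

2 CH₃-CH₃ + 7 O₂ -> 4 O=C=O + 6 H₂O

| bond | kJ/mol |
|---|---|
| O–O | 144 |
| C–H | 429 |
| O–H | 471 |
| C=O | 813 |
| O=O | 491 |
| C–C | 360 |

Bonds broken (reactants):
  C–C: 2 × 360 = 720
  C–H: 12 × 429 = 5148
  O=O: 7 × 491 = 3437
  Σ(broken) = 9305 kJ
Bonds formed (products):
  C=O: 8 × 813 = 6504
  O–H: 12 × 471 = 5652
  Σ(formed) = 12156 kJ
ΔH = Σ(broken) − Σ(formed) = 9305 − 12156 = −2851 kJ

ΔH ≈ −2851 kJ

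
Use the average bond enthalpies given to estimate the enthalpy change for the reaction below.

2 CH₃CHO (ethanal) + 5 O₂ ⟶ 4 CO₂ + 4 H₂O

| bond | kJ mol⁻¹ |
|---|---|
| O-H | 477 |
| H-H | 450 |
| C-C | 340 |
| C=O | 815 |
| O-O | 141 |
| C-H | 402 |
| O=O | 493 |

ΔH ≈ −2345 kJ

Bonds broken (reactants):
  C-C: 2 × 340 = 680
  C-H: 8 × 402 = 3216
  C=O: 2 × 815 = 1630
  O=O: 5 × 493 = 2465
  Σ(broken) = 7991 kJ
Bonds formed (products):
  C=O: 8 × 815 = 6520
  O-H: 8 × 477 = 3816
  Σ(formed) = 10336 kJ
ΔH = Σ(broken) − Σ(formed) = 7991 − 10336 = −2345 kJ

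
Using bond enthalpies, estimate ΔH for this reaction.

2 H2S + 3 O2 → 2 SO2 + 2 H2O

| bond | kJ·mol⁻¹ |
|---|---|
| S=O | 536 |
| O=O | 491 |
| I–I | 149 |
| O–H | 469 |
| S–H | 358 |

Bonds broken (reactants):
  O=O: 3 × 491 = 1473
  S–H: 4 × 358 = 1432
  Σ(broken) = 2905 kJ
Bonds formed (products):
  O–H: 4 × 469 = 1876
  S=O: 4 × 536 = 2144
  Σ(formed) = 4020 kJ
ΔH = Σ(broken) − Σ(formed) = 2905 − 4020 = −1115 kJ

ΔH ≈ −1115 kJ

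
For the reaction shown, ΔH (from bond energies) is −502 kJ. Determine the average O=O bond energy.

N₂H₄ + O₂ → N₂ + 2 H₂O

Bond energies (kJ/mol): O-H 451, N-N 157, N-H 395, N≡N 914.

Let D be the O=O bond energy.
Σ(broken) = 4×395 + 1×157 + 1×D = 1737 + D
Σ(formed) = 1×914 + 4×451 = 2718
ΔH = Σ(broken) − Σ(formed) = (1737 + D) − (2718) = −981 + D
Setting this equal to −502 kJ gives D = 479 kJ/mol.

D(O=O) ≈ 479 kJ/mol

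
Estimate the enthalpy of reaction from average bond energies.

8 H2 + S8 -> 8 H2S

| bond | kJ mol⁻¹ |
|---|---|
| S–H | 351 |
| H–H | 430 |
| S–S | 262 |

Bonds broken (reactants):
  H–H: 8 × 430 = 3440
  S–S: 8 × 262 = 2096
  Σ(broken) = 5536 kJ
Bonds formed (products):
  S–H: 16 × 351 = 5616
  Σ(formed) = 5616 kJ
ΔH = Σ(broken) − Σ(formed) = 5536 − 5616 = −80 kJ

ΔH ≈ −80 kJ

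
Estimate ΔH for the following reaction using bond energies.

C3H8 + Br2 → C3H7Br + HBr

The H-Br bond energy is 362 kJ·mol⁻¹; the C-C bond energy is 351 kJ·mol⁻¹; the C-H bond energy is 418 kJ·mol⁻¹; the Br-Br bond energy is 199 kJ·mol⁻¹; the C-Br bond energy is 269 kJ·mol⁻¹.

ΔH ≈ −14 kJ

Bonds broken (reactants):
  Br-Br: 1 × 199 = 199
  C-C: 2 × 351 = 702
  C-H: 8 × 418 = 3344
  Σ(broken) = 4245 kJ
Bonds formed (products):
  C-Br: 1 × 269 = 269
  C-C: 2 × 351 = 702
  C-H: 7 × 418 = 2926
  H-Br: 1 × 362 = 362
  Σ(formed) = 4259 kJ
ΔH = Σ(broken) − Σ(formed) = 4245 − 4259 = −14 kJ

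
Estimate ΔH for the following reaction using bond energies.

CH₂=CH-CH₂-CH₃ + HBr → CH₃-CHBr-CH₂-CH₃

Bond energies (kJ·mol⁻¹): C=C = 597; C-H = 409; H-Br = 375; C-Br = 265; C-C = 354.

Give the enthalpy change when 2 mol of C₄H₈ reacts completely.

ΔH = −112 kJ

Bonds broken (reactants):
  C-C: 2 × 354 = 708
  C-H: 8 × 409 = 3272
  C=C: 1 × 597 = 597
  H-Br: 1 × 375 = 375
  Σ(broken) = 4952 kJ
Bonds formed (products):
  C-Br: 1 × 265 = 265
  C-C: 3 × 354 = 1062
  C-H: 9 × 409 = 3681
  Σ(formed) = 5008 kJ
ΔH = Σ(broken) − Σ(formed) = 4952 − 5008 = −56 kJ
For 2× the reaction as written: 2 × (−56) = −112 kJ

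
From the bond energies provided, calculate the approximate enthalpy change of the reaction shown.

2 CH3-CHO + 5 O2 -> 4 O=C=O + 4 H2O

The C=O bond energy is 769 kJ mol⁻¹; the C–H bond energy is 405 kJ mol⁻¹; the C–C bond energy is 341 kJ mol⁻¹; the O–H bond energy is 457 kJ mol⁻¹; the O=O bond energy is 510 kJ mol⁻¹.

Bonds broken (reactants):
  C–C: 2 × 341 = 682
  C–H: 8 × 405 = 3240
  C=O: 2 × 769 = 1538
  O=O: 5 × 510 = 2550
  Σ(broken) = 8010 kJ
Bonds formed (products):
  C=O: 8 × 769 = 6152
  O–H: 8 × 457 = 3656
  Σ(formed) = 9808 kJ
ΔH = Σ(broken) − Σ(formed) = 8010 − 9808 = −1798 kJ

ΔH ≈ −1798 kJ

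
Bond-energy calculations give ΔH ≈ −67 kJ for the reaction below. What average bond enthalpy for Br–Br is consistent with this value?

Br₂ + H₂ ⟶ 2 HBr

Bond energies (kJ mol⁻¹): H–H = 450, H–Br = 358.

Let D be the Br–Br bond energy.
Σ(broken) = 1×D + 1×450 = 450 + D
Σ(formed) = 2×358 = 716
ΔH = Σ(broken) − Σ(formed) = (450 + D) − (716) = −266 + D
Setting this equal to −67 kJ gives D = 199 kJ/mol.

D(Br–Br) ≈ 199 kJ/mol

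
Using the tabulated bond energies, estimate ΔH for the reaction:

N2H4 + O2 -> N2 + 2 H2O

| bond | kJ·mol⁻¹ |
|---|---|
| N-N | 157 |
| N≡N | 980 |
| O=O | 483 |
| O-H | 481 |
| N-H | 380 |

Bonds broken (reactants):
  N-H: 4 × 380 = 1520
  N-N: 1 × 157 = 157
  O=O: 1 × 483 = 483
  Σ(broken) = 2160 kJ
Bonds formed (products):
  N≡N: 1 × 980 = 980
  O-H: 4 × 481 = 1924
  Σ(formed) = 2904 kJ
ΔH = Σ(broken) − Σ(formed) = 2160 − 2904 = −744 kJ

ΔH ≈ −744 kJ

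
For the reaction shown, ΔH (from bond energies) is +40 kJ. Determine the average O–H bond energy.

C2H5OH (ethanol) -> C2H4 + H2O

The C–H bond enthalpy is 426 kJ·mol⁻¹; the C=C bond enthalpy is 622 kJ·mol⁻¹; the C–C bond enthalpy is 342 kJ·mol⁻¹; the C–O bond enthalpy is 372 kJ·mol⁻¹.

Let D be the O–H bond energy.
Σ(broken) = 1×342 + 5×426 + 1×372 + 1×D = 2844 + D
Σ(formed) = 4×426 + 1×622 + 2×D = 2326 + 2D
ΔH = Σ(broken) − Σ(formed) = (2844 + D) − (2326 + 2D) = +518 − D
Setting this equal to +40 kJ gives D = 478 kJ/mol.

D(O–H) ≈ 478 kJ/mol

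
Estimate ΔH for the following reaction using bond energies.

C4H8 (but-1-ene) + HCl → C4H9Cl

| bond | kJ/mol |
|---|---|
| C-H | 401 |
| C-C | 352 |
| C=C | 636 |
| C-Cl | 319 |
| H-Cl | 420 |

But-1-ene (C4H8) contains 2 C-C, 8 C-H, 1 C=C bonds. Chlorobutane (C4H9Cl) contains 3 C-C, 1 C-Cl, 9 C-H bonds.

ΔH ≈ −16 kJ

Bonds broken (reactants):
  C-C: 2 × 352 = 704
  C-H: 8 × 401 = 3208
  C=C: 1 × 636 = 636
  H-Cl: 1 × 420 = 420
  Σ(broken) = 4968 kJ
Bonds formed (products):
  C-C: 3 × 352 = 1056
  C-Cl: 1 × 319 = 319
  C-H: 9 × 401 = 3609
  Σ(formed) = 4984 kJ
ΔH = Σ(broken) − Σ(formed) = 4968 − 4984 = −16 kJ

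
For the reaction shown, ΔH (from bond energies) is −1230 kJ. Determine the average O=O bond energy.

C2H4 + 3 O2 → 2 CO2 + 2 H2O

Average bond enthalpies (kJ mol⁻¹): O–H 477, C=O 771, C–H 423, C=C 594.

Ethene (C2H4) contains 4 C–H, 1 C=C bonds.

D(O=O) ≈ 492 kJ/mol

Let D be the O=O bond energy.
Σ(broken) = 4×423 + 1×594 + 3×D = 2286 + 3D
Σ(formed) = 4×771 + 4×477 = 4992
ΔH = Σ(broken) − Σ(formed) = (2286 + 3D) − (4992) = −2706 + 3D
Setting this equal to −1230 kJ gives 3D = 1476, so D = 492 kJ/mol.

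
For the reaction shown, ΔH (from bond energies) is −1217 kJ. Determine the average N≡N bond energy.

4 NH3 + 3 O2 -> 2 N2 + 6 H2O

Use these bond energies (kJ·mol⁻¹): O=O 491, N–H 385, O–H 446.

D(N≡N) ≈ 979 kJ/mol

Let D be the N≡N bond energy.
Σ(broken) = 12×385 + 3×491 = 6093
Σ(formed) = 2×D + 12×446 = 5352 + 2D
ΔH = Σ(broken) − Σ(formed) = (6093) − (5352 + 2D) = +741 − 2D
Setting this equal to −1217 kJ gives 2D = 1958, so D = 979 kJ/mol.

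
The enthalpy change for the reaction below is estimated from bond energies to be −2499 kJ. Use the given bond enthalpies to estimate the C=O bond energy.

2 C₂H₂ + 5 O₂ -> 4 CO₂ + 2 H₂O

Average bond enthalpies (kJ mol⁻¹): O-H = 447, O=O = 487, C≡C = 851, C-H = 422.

Let D be the C=O bond energy.
Σ(broken) = 2×851 + 4×422 + 5×487 = 5825
Σ(formed) = 8×D + 4×447 = 1788 + 8D
ΔH = Σ(broken) − Σ(formed) = (5825) − (1788 + 8D) = +4037 − 8D
Setting this equal to −2499 kJ gives 8D = 6536, so D = 817 kJ/mol.

D(C=O) ≈ 817 kJ/mol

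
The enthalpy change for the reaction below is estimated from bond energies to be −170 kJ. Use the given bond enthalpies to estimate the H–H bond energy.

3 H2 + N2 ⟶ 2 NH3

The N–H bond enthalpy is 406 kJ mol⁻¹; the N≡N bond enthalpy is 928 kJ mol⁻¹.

Let D be the H–H bond energy.
Σ(broken) = 3×D + 1×928 = 928 + 3D
Σ(formed) = 6×406 = 2436
ΔH = Σ(broken) − Σ(formed) = (928 + 3D) − (2436) = −1508 + 3D
Setting this equal to −170 kJ gives 3D = 1338, so D = 446 kJ/mol.

D(H–H) ≈ 446 kJ/mol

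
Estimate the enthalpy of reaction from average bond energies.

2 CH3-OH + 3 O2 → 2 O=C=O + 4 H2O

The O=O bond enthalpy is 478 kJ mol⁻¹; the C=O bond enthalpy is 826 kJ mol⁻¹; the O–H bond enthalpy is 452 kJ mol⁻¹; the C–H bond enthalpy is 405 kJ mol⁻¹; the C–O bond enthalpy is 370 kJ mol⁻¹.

ΔH ≈ −1412 kJ

Bonds broken (reactants):
  C–H: 6 × 405 = 2430
  C–O: 2 × 370 = 740
  O–H: 2 × 452 = 904
  O=O: 3 × 478 = 1434
  Σ(broken) = 5508 kJ
Bonds formed (products):
  C=O: 4 × 826 = 3304
  O–H: 8 × 452 = 3616
  Σ(formed) = 6920 kJ
ΔH = Σ(broken) − Σ(formed) = 5508 − 6920 = −1412 kJ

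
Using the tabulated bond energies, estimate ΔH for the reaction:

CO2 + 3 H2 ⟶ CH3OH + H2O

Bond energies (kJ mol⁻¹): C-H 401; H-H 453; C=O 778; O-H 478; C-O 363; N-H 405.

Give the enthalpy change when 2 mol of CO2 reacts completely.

Bonds broken (reactants):
  C=O: 2 × 778 = 1556
  H-H: 3 × 453 = 1359
  Σ(broken) = 2915 kJ
Bonds formed (products):
  C-H: 3 × 401 = 1203
  C-O: 1 × 363 = 363
  O-H: 3 × 478 = 1434
  Σ(formed) = 3000 kJ
ΔH = Σ(broken) − Σ(formed) = 2915 − 3000 = −85 kJ
For 2× the reaction as written: 2 × (−85) = −170 kJ

ΔH = −170 kJ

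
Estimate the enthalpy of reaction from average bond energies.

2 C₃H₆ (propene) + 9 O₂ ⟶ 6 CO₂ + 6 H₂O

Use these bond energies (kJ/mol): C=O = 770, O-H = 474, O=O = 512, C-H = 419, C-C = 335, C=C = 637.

Bonds broken (reactants):
  C-C: 2 × 335 = 670
  C-H: 12 × 419 = 5028
  C=C: 2 × 637 = 1274
  O=O: 9 × 512 = 4608
  Σ(broken) = 11580 kJ
Bonds formed (products):
  C=O: 12 × 770 = 9240
  O-H: 12 × 474 = 5688
  Σ(formed) = 14928 kJ
ΔH = Σ(broken) − Σ(formed) = 11580 − 14928 = −3348 kJ

ΔH ≈ −3348 kJ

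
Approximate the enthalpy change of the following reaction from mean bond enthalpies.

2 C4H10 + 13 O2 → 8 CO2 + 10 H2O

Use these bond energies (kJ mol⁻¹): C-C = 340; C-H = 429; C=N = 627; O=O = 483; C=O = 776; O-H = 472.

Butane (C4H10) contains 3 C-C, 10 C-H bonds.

ΔH ≈ −4957 kJ

Bonds broken (reactants):
  C-C: 6 × 340 = 2040
  C-H: 20 × 429 = 8580
  O=O: 13 × 483 = 6279
  Σ(broken) = 16899 kJ
Bonds formed (products):
  C=O: 16 × 776 = 12416
  O-H: 20 × 472 = 9440
  Σ(formed) = 21856 kJ
ΔH = Σ(broken) − Σ(formed) = 16899 − 21856 = −4957 kJ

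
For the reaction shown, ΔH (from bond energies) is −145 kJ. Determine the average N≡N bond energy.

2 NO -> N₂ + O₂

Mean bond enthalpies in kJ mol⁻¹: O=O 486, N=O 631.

D(N≡N) ≈ 921 kJ/mol

Let D be the N≡N bond energy.
Σ(broken) = 2×631 = 1262
Σ(formed) = 1×D + 1×486 = 486 + D
ΔH = Σ(broken) − Σ(formed) = (1262) − (486 + D) = +776 − D
Setting this equal to −145 kJ gives D = 921 kJ/mol.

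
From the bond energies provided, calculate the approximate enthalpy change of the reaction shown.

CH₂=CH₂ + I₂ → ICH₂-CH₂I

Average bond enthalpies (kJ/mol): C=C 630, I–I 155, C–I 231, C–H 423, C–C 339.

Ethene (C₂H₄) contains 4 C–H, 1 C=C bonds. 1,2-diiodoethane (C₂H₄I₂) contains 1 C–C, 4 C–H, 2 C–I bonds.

ΔH ≈ −16 kJ

Bonds broken (reactants):
  C–H: 4 × 423 = 1692
  C=C: 1 × 630 = 630
  I–I: 1 × 155 = 155
  Σ(broken) = 2477 kJ
Bonds formed (products):
  C–C: 1 × 339 = 339
  C–H: 4 × 423 = 1692
  C–I: 2 × 231 = 462
  Σ(formed) = 2493 kJ
ΔH = Σ(broken) − Σ(formed) = 2477 − 2493 = −16 kJ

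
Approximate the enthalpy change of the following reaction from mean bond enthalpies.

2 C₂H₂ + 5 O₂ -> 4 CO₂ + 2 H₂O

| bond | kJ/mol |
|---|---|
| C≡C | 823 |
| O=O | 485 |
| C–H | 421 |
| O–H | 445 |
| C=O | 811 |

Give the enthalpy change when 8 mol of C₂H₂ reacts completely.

ΔH = −10052 kJ

Bonds broken (reactants):
  C≡C: 2 × 823 = 1646
  C–H: 4 × 421 = 1684
  O=O: 5 × 485 = 2425
  Σ(broken) = 5755 kJ
Bonds formed (products):
  C=O: 8 × 811 = 6488
  O–H: 4 × 445 = 1780
  Σ(formed) = 8268 kJ
ΔH = Σ(broken) − Σ(formed) = 5755 − 8268 = −2513 kJ
For 4× the reaction as written: 4 × (−2513) = −10052 kJ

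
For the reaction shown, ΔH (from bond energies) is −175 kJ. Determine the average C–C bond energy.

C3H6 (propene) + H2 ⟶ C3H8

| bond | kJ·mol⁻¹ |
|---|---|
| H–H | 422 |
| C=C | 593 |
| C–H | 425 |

Let D be the C–C bond energy.
Σ(broken) = 1×D + 6×425 + 1×593 + 1×422 = 3565 + D
Σ(formed) = 2×D + 8×425 = 3400 + 2D
ΔH = Σ(broken) − Σ(formed) = (3565 + D) − (3400 + 2D) = +165 − D
Setting this equal to −175 kJ gives D = 340 kJ/mol.

D(C–C) ≈ 340 kJ/mol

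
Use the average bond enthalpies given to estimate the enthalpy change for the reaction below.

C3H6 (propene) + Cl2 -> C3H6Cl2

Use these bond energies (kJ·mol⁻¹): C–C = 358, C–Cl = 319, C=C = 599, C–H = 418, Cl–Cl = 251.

Bonds broken (reactants):
  C–C: 1 × 358 = 358
  C–H: 6 × 418 = 2508
  C=C: 1 × 599 = 599
  Cl–Cl: 1 × 251 = 251
  Σ(broken) = 3716 kJ
Bonds formed (products):
  C–C: 2 × 358 = 716
  C–Cl: 2 × 319 = 638
  C–H: 6 × 418 = 2508
  Σ(formed) = 3862 kJ
ΔH = Σ(broken) − Σ(formed) = 3716 − 3862 = −146 kJ

ΔH ≈ −146 kJ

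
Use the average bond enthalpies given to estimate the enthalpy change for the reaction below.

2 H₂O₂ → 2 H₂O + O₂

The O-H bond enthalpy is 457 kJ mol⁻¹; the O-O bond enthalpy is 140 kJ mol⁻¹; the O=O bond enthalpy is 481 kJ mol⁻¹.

ΔH ≈ −201 kJ

Bonds broken (reactants):
  O-H: 4 × 457 = 1828
  O-O: 2 × 140 = 280
  Σ(broken) = 2108 kJ
Bonds formed (products):
  O-H: 4 × 457 = 1828
  O=O: 1 × 481 = 481
  Σ(formed) = 2309 kJ
ΔH = Σ(broken) − Σ(formed) = 2108 − 2309 = −201 kJ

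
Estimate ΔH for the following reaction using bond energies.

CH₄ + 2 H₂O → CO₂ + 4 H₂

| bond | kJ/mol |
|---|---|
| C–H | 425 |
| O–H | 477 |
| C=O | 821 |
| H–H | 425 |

ΔH ≈ +266 kJ

Bonds broken (reactants):
  C–H: 4 × 425 = 1700
  O–H: 4 × 477 = 1908
  Σ(broken) = 3608 kJ
Bonds formed (products):
  C=O: 2 × 821 = 1642
  H–H: 4 × 425 = 1700
  Σ(formed) = 3342 kJ
ΔH = Σ(broken) − Σ(formed) = 3608 − 3342 = +266 kJ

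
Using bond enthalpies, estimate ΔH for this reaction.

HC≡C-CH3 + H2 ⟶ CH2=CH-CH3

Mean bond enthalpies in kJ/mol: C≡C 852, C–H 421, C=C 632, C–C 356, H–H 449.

Bonds broken (reactants):
  C≡C: 1 × 852 = 852
  C–C: 1 × 356 = 356
  C–H: 4 × 421 = 1684
  H–H: 1 × 449 = 449
  Σ(broken) = 3341 kJ
Bonds formed (products):
  C–C: 1 × 356 = 356
  C–H: 6 × 421 = 2526
  C=C: 1 × 632 = 632
  Σ(formed) = 3514 kJ
ΔH = Σ(broken) − Σ(formed) = 3341 − 3514 = −173 kJ

ΔH ≈ −173 kJ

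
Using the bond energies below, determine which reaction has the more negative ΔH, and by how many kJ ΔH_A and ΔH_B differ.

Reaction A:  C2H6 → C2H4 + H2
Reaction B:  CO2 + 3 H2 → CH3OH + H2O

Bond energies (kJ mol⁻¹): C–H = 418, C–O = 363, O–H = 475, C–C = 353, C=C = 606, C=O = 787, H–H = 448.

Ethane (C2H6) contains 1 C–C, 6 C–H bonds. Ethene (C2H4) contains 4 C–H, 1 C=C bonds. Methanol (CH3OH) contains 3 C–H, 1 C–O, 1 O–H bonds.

Reaction B, by 259 kJ

Reaction A:
  Bonds broken (reactants):
    C–C: 1 × 353 = 353
    C–H: 6 × 418 = 2508
    Σ(broken) = 2861 kJ
  Bonds formed (products):
    C–H: 4 × 418 = 1672
    C=C: 1 × 606 = 606
    H–H: 1 × 448 = 448
    Σ(formed) = 2726 kJ
  ΔH_A = 2861 − 2726 = +135 kJ
Reaction B:
  Bonds broken (reactants):
    C=O: 2 × 787 = 1574
    H–H: 3 × 448 = 1344
    Σ(broken) = 2918 kJ
  Bonds formed (products):
    C–H: 3 × 418 = 1254
    C–O: 1 × 363 = 363
    O–H: 3 × 475 = 1425
    Σ(formed) = 3042 kJ
  ΔH_B = 2918 − 3042 = −124 kJ
ΔH_A − ΔH_B = +259 kJ, so reaction B has the more negative ΔH; |ΔH_A − ΔH_B| = 259 kJ.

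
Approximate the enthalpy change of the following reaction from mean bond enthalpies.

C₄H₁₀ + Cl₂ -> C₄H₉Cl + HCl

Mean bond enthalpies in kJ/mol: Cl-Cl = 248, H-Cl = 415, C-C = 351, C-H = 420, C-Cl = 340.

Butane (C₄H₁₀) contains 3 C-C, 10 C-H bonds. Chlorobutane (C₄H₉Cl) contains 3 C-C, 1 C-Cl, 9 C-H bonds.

ΔH ≈ −87 kJ

Bonds broken (reactants):
  C-C: 3 × 351 = 1053
  C-H: 10 × 420 = 4200
  Cl-Cl: 1 × 248 = 248
  Σ(broken) = 5501 kJ
Bonds formed (products):
  C-C: 3 × 351 = 1053
  C-Cl: 1 × 340 = 340
  C-H: 9 × 420 = 3780
  H-Cl: 1 × 415 = 415
  Σ(formed) = 5588 kJ
ΔH = Σ(broken) − Σ(formed) = 5501 − 5588 = −87 kJ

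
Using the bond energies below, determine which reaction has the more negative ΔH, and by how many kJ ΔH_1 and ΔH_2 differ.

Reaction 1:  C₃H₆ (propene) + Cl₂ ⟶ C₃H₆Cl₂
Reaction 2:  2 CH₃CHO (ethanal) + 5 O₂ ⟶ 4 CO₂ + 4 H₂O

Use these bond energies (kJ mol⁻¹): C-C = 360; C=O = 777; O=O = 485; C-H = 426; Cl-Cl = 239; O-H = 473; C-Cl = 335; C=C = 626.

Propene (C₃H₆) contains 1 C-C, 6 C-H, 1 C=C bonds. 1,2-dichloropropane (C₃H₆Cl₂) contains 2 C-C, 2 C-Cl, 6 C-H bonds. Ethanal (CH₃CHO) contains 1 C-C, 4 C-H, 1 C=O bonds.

Reaction 1:
  Bonds broken (reactants):
    C-C: 1 × 360 = 360
    C-H: 6 × 426 = 2556
    C=C: 1 × 626 = 626
    Cl-Cl: 1 × 239 = 239
    Σ(broken) = 3781 kJ
  Bonds formed (products):
    C-C: 2 × 360 = 720
    C-Cl: 2 × 335 = 670
    C-H: 6 × 426 = 2556
    Σ(formed) = 3946 kJ
  ΔH_1 = 3781 − 3946 = −165 kJ
Reaction 2:
  Bonds broken (reactants):
    C-C: 2 × 360 = 720
    C-H: 8 × 426 = 3408
    C=O: 2 × 777 = 1554
    O=O: 5 × 485 = 2425
    Σ(broken) = 8107 kJ
  Bonds formed (products):
    C=O: 8 × 777 = 6216
    O-H: 8 × 473 = 3784
    Σ(formed) = 10000 kJ
  ΔH_2 = 8107 − 10000 = −1893 kJ
ΔH_1 − ΔH_2 = +1728 kJ, so reaction 2 has the more negative ΔH; |ΔH_1 − ΔH_2| = 1728 kJ.

Reaction 2, by 1728 kJ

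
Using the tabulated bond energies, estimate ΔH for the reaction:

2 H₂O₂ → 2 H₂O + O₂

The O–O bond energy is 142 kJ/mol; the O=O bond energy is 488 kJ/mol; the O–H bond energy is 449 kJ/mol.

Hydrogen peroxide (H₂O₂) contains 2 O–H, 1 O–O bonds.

ΔH ≈ −204 kJ

Bonds broken (reactants):
  O–H: 4 × 449 = 1796
  O–O: 2 × 142 = 284
  Σ(broken) = 2080 kJ
Bonds formed (products):
  O–H: 4 × 449 = 1796
  O=O: 1 × 488 = 488
  Σ(formed) = 2284 kJ
ΔH = Σ(broken) − Σ(formed) = 2080 − 2284 = −204 kJ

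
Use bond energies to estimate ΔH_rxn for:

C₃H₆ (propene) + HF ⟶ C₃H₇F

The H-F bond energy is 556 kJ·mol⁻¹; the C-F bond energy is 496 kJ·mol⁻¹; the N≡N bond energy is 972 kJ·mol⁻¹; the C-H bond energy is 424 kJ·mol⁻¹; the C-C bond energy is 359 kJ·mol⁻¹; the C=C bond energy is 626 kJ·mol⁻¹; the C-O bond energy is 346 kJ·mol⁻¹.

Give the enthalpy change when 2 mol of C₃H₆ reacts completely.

ΔH = −194 kJ

Bonds broken (reactants):
  C-C: 1 × 359 = 359
  C-H: 6 × 424 = 2544
  C=C: 1 × 626 = 626
  H-F: 1 × 556 = 556
  Σ(broken) = 4085 kJ
Bonds formed (products):
  C-C: 2 × 359 = 718
  C-F: 1 × 496 = 496
  C-H: 7 × 424 = 2968
  Σ(formed) = 4182 kJ
ΔH = Σ(broken) − Σ(formed) = 4085 − 4182 = −97 kJ
For 2× the reaction as written: 2 × (−97) = −194 kJ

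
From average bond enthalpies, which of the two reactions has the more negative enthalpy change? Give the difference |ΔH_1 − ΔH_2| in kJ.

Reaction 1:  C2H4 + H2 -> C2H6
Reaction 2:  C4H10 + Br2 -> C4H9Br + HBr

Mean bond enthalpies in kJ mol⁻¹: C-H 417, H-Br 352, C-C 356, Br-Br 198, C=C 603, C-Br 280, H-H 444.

Reaction 1, by 126 kJ

Reaction 1:
  Bonds broken (reactants):
    C-H: 4 × 417 = 1668
    C=C: 1 × 603 = 603
    H-H: 1 × 444 = 444
    Σ(broken) = 2715 kJ
  Bonds formed (products):
    C-C: 1 × 356 = 356
    C-H: 6 × 417 = 2502
    Σ(formed) = 2858 kJ
  ΔH_1 = 2715 − 2858 = −143 kJ
Reaction 2:
  Bonds broken (reactants):
    Br-Br: 1 × 198 = 198
    C-C: 3 × 356 = 1068
    C-H: 10 × 417 = 4170
    Σ(broken) = 5436 kJ
  Bonds formed (products):
    C-Br: 1 × 280 = 280
    C-C: 3 × 356 = 1068
    C-H: 9 × 417 = 3753
    H-Br: 1 × 352 = 352
    Σ(formed) = 5453 kJ
  ΔH_2 = 5436 − 5453 = −17 kJ
ΔH_1 − ΔH_2 = −126 kJ, so reaction 1 has the more negative ΔH; |ΔH_1 − ΔH_2| = 126 kJ.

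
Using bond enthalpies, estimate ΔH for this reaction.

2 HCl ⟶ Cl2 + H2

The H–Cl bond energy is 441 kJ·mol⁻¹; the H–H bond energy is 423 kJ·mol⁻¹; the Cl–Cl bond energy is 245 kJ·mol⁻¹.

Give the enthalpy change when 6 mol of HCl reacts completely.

Bonds broken (reactants):
  H–Cl: 2 × 441 = 882
  Σ(broken) = 882 kJ
Bonds formed (products):
  Cl–Cl: 1 × 245 = 245
  H–H: 1 × 423 = 423
  Σ(formed) = 668 kJ
ΔH = Σ(broken) − Σ(formed) = 882 − 668 = +214 kJ
For 3× the reaction as written: 3 × (+214) = +642 kJ

ΔH = +642 kJ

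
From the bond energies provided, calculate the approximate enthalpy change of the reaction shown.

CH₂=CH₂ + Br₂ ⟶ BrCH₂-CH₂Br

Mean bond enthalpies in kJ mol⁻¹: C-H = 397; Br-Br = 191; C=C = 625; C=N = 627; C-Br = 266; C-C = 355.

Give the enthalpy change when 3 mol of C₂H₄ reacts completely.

ΔH = −213 kJ

Bonds broken (reactants):
  Br-Br: 1 × 191 = 191
  C-H: 4 × 397 = 1588
  C=C: 1 × 625 = 625
  Σ(broken) = 2404 kJ
Bonds formed (products):
  C-Br: 2 × 266 = 532
  C-C: 1 × 355 = 355
  C-H: 4 × 397 = 1588
  Σ(formed) = 2475 kJ
ΔH = Σ(broken) − Σ(formed) = 2404 − 2475 = −71 kJ
For 3× the reaction as written: 3 × (−71) = −213 kJ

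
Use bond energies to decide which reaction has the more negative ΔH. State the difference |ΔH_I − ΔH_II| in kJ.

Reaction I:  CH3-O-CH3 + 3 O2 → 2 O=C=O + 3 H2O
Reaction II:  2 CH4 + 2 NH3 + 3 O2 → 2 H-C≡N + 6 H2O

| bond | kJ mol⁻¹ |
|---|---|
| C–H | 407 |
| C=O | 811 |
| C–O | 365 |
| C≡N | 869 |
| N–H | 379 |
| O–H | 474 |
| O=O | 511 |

Reaction I, by 206 kJ

Reaction I:
  Bonds broken (reactants):
    C–H: 6 × 407 = 2442
    C–O: 2 × 365 = 730
    O=O: 3 × 511 = 1533
    Σ(broken) = 4705 kJ
  Bonds formed (products):
    C=O: 4 × 811 = 3244
    O–H: 6 × 474 = 2844
    Σ(formed) = 6088 kJ
  ΔH_I = 4705 − 6088 = −1383 kJ
Reaction II:
  Bonds broken (reactants):
    C–H: 8 × 407 = 3256
    N–H: 6 × 379 = 2274
    O=O: 3 × 511 = 1533
    Σ(broken) = 7063 kJ
  Bonds formed (products):
    C≡N: 2 × 869 = 1738
    C–H: 2 × 407 = 814
    O–H: 12 × 474 = 5688
    Σ(formed) = 8240 kJ
  ΔH_II = 7063 − 8240 = −1177 kJ
ΔH_I − ΔH_II = −206 kJ, so reaction I has the more negative ΔH; |ΔH_I − ΔH_II| = 206 kJ.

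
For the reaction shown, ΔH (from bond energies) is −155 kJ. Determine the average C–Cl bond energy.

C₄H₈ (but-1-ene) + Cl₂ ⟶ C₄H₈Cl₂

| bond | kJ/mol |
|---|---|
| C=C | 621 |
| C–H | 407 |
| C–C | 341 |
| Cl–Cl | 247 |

D(C–Cl) ≈ 341 kJ/mol

Let D be the C–Cl bond energy.
Σ(broken) = 2×341 + 8×407 + 1×621 + 1×247 = 4806
Σ(formed) = 3×341 + 2×D + 8×407 = 4279 + 2D
ΔH = Σ(broken) − Σ(formed) = (4806) − (4279 + 2D) = +527 − 2D
Setting this equal to −155 kJ gives 2D = 682, so D = 341 kJ/mol.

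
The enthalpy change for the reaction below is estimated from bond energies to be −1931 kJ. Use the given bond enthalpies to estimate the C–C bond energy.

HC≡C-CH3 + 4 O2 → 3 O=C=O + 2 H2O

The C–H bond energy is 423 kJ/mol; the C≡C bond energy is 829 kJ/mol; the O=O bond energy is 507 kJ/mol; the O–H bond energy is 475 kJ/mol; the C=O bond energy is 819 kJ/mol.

D(C–C) ≈ 334 kJ/mol

Let D be the C–C bond energy.
Σ(broken) = 1×829 + 1×D + 4×423 + 4×507 = 4549 + D
Σ(formed) = 6×819 + 4×475 = 6814
ΔH = Σ(broken) − Σ(formed) = (4549 + D) − (6814) = −2265 + D
Setting this equal to −1931 kJ gives D = 334 kJ/mol.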